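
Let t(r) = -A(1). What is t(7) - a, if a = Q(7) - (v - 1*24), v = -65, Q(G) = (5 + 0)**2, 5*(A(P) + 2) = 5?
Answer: -113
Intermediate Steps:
A(P) = -1 (A(P) = -2 + (1/5)*5 = -2 + 1 = -1)
Q(G) = 25 (Q(G) = 5**2 = 25)
t(r) = 1 (t(r) = -1*(-1) = 1)
a = 114 (a = 25 - (-65 - 1*24) = 25 - (-65 - 24) = 25 - 1*(-89) = 25 + 89 = 114)
t(7) - a = 1 - 1*114 = 1 - 114 = -113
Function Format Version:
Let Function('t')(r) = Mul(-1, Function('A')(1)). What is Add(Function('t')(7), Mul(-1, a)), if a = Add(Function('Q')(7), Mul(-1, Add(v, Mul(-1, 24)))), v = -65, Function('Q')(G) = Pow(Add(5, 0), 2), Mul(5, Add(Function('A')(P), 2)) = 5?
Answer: -113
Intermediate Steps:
Function('A')(P) = -1 (Function('A')(P) = Add(-2, Mul(Rational(1, 5), 5)) = Add(-2, 1) = -1)
Function('Q')(G) = 25 (Function('Q')(G) = Pow(5, 2) = 25)
Function('t')(r) = 1 (Function('t')(r) = Mul(-1, -1) = 1)
a = 114 (a = Add(25, Mul(-1, Add(-65, Mul(-1, 24)))) = Add(25, Mul(-1, Add(-65, -24))) = Add(25, Mul(-1, -89)) = Add(25, 89) = 114)
Add(Function('t')(7), Mul(-1, a)) = Add(1, Mul(-1, 114)) = Add(1, -114) = -113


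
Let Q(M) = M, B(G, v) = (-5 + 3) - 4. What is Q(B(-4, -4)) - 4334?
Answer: -4340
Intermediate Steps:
B(G, v) = -6 (B(G, v) = -2 - 4 = -6)
Q(B(-4, -4)) - 4334 = -6 - 4334 = -4340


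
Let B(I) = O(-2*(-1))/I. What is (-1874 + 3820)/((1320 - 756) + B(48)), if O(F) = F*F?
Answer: 3336/967 ≈ 3.4498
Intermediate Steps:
O(F) = F²
B(I) = 4/I (B(I) = (-2*(-1))²/I = 2²/I = 4/I)
(-1874 + 3820)/((1320 - 756) + B(48)) = (-1874 + 3820)/((1320 - 756) + 4/48) = 1946/(564 + 4*(1/48)) = 1946/(564 + 1/12) = 1946/(6769/12) = 1946*(12/6769) = 3336/967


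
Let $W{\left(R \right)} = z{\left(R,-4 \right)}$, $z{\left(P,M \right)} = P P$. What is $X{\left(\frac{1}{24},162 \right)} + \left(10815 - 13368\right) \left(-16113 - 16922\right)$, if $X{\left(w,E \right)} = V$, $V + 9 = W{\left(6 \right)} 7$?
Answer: $84338598$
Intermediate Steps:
$z{\left(P,M \right)} = P^{2}$
$W{\left(R \right)} = R^{2}$
$V = 243$ ($V = -9 + 6^{2} \cdot 7 = -9 + 36 \cdot 7 = -9 + 252 = 243$)
$X{\left(w,E \right)} = 243$
$X{\left(\frac{1}{24},162 \right)} + \left(10815 - 13368\right) \left(-16113 - 16922\right) = 243 + \left(10815 - 13368\right) \left(-16113 - 16922\right) = 243 - -84338355 = 243 + 84338355 = 84338598$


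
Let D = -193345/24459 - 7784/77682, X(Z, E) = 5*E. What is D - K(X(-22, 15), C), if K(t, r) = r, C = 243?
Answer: -79485942730/316670673 ≈ -251.01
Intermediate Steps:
D = -2534969191/316670673 (D = -193345*1/24459 - 7784*1/77682 = -193345/24459 - 3892/38841 = -2534969191/316670673 ≈ -8.0051)
D - K(X(-22, 15), C) = -2534969191/316670673 - 1*243 = -2534969191/316670673 - 243 = -79485942730/316670673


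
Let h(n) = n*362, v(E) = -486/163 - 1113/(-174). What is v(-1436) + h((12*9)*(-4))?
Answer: -1478422051/9454 ≈ -1.5638e+5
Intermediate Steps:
v(E) = 32285/9454 (v(E) = -486*1/163 - 1113*(-1/174) = -486/163 + 371/58 = 32285/9454)
h(n) = 362*n
v(-1436) + h((12*9)*(-4)) = 32285/9454 + 362*((12*9)*(-4)) = 32285/9454 + 362*(108*(-4)) = 32285/9454 + 362*(-432) = 32285/9454 - 156384 = -1478422051/9454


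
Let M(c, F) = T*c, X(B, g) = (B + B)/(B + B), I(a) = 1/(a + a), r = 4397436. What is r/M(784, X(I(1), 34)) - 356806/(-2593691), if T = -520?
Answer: -2815031876549/264348986720 ≈ -10.649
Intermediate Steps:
I(a) = 1/(2*a)
X(B, g) = 1 (X(B, g) = (2*B)/((2*B)) = (2*B)*(1/(2*B)) = 1)
M(c, F) = -520*c
r/M(784, X(I(1), 34)) - 356806/(-2593691) = 4397436/((-520*784)) - 356806/(-2593691) = 4397436/(-407680) - 356806*(-1/2593691) = 4397436*(-1/407680) + 356806/2593691 = -1099359/101920 + 356806/2593691 = -2815031876549/264348986720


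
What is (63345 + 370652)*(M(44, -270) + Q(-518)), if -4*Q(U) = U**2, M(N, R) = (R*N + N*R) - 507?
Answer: -39644757956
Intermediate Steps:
M(N, R) = -507 + 2*N*R (M(N, R) = (N*R + N*R) - 507 = 2*N*R - 507 = -507 + 2*N*R)
Q(U) = -U**2/4
(63345 + 370652)*(M(44, -270) + Q(-518)) = (63345 + 370652)*((-507 + 2*44*(-270)) - 1/4*(-518)**2) = 433997*((-507 - 23760) - 1/4*268324) = 433997*(-24267 - 67081) = 433997*(-91348) = -39644757956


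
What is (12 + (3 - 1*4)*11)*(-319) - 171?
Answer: -490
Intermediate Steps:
(12 + (3 - 1*4)*11)*(-319) - 171 = (12 + (3 - 4)*11)*(-319) - 171 = (12 - 1*11)*(-319) - 171 = (12 - 11)*(-319) - 171 = 1*(-319) - 171 = -319 - 171 = -490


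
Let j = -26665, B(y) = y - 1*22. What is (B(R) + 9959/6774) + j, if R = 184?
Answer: -179521363/6774 ≈ -26502.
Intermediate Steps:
B(y) = -22 + y (B(y) = y - 22 = -22 + y)
(B(R) + 9959/6774) + j = ((-22 + 184) + 9959/6774) - 26665 = (162 + 9959*(1/6774)) - 26665 = (162 + 9959/6774) - 26665 = 1107347/6774 - 26665 = -179521363/6774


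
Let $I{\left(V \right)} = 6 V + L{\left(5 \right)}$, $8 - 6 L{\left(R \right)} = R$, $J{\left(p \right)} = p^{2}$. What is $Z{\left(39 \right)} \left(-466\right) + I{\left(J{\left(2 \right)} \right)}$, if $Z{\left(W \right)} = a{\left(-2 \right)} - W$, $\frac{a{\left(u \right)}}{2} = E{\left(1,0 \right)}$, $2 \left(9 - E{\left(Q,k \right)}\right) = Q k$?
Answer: $\frac{19621}{2} \approx 9810.5$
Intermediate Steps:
$E{\left(Q,k \right)} = 9 - \frac{Q k}{2}$
$a{\left(u \right)} = 18$ ($a{\left(u \right)} = 2 \left(9 - \frac{1}{2} \cdot 0\right) = 2 \left(9 + 0\right) = 2 \cdot 9 = 18$)
$Z{\left(W \right)} = 18 - W$
$L{\left(R \right)} = \frac{4}{3} - \frac{R}{6}$
$I{\left(V \right)} = \frac{1}{2} + 6 V$ ($I{\left(V \right)} = 6 V + \left(\frac{4}{3} - \frac{5}{6}\right) = 6 V + \frac{1}{2} = \frac{1}{2} + 6 V$)
$Z{\left(39 \right)} \left(-466\right) + I{\left(J{\left(2 \right)} \right)} = \left(18 - 39\right) \left(-466\right) + \left(\frac{1}{2} + 6 \cdot 2^{2}\right) = \left(18 - 39\right) \left(-466\right) + \left(\frac{1}{2} + 6 \cdot 4\right) = \left(-21\right) \left(-466\right) + \left(\frac{1}{2} + 24\right) = 9786 + \frac{49}{2} = \frac{19621}{2}$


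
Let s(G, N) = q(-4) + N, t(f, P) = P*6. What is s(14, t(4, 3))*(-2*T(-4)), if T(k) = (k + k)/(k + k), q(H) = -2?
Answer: -32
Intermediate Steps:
t(f, P) = 6*P
T(k) = 1 (T(k) = (2*k)/((2*k)) = (2*k)*(1/(2*k)) = 1)
s(G, N) = -2 + N
s(14, t(4, 3))*(-2*T(-4)) = (-2 + 6*3)*(-2*1) = (-2 + 18)*(-2) = 16*(-2) = -32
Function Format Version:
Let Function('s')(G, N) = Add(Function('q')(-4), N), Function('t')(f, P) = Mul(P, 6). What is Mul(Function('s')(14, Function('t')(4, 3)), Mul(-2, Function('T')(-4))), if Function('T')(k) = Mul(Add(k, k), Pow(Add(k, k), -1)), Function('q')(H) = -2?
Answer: -32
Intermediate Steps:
Function('t')(f, P) = Mul(6, P)
Function('T')(k) = 1 (Function('T')(k) = Mul(Mul(2, k), Pow(Mul(2, k), -1)) = Mul(Mul(2, k), Mul(Rational(1, 2), Pow(k, -1))) = 1)
Function('s')(G, N) = Add(-2, N)
Mul(Function('s')(14, Function('t')(4, 3)), Mul(-2, Function('T')(-4))) = Mul(Add(-2, Mul(6, 3)), Mul(-2, 1)) = Mul(Add(-2, 18), -2) = Mul(16, -2) = -32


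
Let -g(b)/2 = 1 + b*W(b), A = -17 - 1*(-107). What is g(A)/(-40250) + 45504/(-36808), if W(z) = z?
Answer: -77198299/92595125 ≈ -0.83372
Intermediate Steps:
A = 90 (A = -17 + 107 = 90)
g(b) = -2 - 2*b**2 (g(b) = -2*(1 + b*b) = -2*(1 + b**2) = -2 - 2*b**2)
g(A)/(-40250) + 45504/(-36808) = (-2 - 2*90**2)/(-40250) + 45504/(-36808) = (-2 - 2*8100)*(-1/40250) + 45504*(-1/36808) = (-2 - 16200)*(-1/40250) - 5688/4601 = -16202*(-1/40250) - 5688/4601 = 8101/20125 - 5688/4601 = -77198299/92595125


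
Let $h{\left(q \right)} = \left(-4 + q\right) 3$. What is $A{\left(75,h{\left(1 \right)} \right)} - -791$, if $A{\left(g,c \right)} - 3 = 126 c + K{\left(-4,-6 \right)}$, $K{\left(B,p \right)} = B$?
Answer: $-344$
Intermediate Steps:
$h{\left(q \right)} = -12 + 3 q$
$A{\left(g,c \right)} = -1 + 126 c$ ($A{\left(g,c \right)} = 3 + \left(126 c - 4\right) = 3 + \left(-4 + 126 c\right) = -1 + 126 c$)
$A{\left(75,h{\left(1 \right)} \right)} - -791 = \left(-1 + 126 \left(-12 + 3 \cdot 1\right)\right) - -791 = \left(-1 + 126 \left(-12 + 3\right)\right) + 791 = \left(-1 + 126 \left(-9\right)\right) + 791 = \left(-1 - 1134\right) + 791 = -1135 + 791 = -344$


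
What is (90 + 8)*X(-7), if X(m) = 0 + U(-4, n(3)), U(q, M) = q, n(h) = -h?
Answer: -392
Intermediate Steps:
X(m) = -4 (X(m) = 0 - 4 = -4)
(90 + 8)*X(-7) = (90 + 8)*(-4) = 98*(-4) = -392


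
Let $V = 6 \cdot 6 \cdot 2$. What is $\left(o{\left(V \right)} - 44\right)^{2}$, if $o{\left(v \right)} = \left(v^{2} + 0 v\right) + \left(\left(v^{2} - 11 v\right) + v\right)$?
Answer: $92236816$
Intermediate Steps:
$V = 72$ ($V = 36 \cdot 2 = 72$)
$o{\left(v \right)} = - 10 v + 2 v^{2}$ ($o{\left(v \right)} = \left(v^{2} + 0\right) + \left(v^{2} - 10 v\right) = v^{2} + \left(v^{2} - 10 v\right) = - 10 v + 2 v^{2}$)
$\left(o{\left(V \right)} - 44\right)^{2} = \left(2 \cdot 72 \left(-5 + 72\right) - 44\right)^{2} = \left(2 \cdot 72 \cdot 67 - 44\right)^{2} = \left(9648 - 44\right)^{2} = 9604^{2} = 92236816$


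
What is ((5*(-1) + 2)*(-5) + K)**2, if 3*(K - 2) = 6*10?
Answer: 1369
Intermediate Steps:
K = 22 (K = 2 + (6*10)/3 = 2 + (1/3)*60 = 2 + 20 = 22)
((5*(-1) + 2)*(-5) + K)**2 = ((5*(-1) + 2)*(-5) + 22)**2 = ((-5 + 2)*(-5) + 22)**2 = (-3*(-5) + 22)**2 = (15 + 22)**2 = 37**2 = 1369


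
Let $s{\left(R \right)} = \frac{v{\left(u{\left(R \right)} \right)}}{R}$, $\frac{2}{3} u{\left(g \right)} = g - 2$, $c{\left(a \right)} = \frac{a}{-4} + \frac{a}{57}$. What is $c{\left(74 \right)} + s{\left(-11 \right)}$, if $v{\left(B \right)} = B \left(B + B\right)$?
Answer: $- \frac{54134}{627} \approx -86.338$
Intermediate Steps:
$c{\left(a \right)} = - \frac{53 a}{228}$ ($c{\left(a \right)} = a \left(- \frac{1}{4}\right) + a \frac{1}{57} = - \frac{a}{4} + \frac{a}{57} = - \frac{53 a}{228}$)
$u{\left(g \right)} = -3 + \frac{3 g}{2}$ ($u{\left(g \right)} = \frac{3 \left(g - 2\right)}{2} = \frac{3 \left(-2 + g\right)}{2} = -3 + \frac{3 g}{2}$)
$v{\left(B \right)} = 2 B^{2}$ ($v{\left(B \right)} = B 2 B = 2 B^{2}$)
$s{\left(R \right)} = \frac{2 \left(-3 + \frac{3 R}{2}\right)^{2}}{R}$
$c{\left(74 \right)} + s{\left(-11 \right)} = \left(- \frac{53}{228}\right) 74 + \frac{9 \left(-2 - 11\right)^{2}}{2 \left(-11\right)} = - \frac{1961}{114} + \frac{9}{2} \left(- \frac{1}{11}\right) \left(-13\right)^{2} = - \frac{1961}{114} + \frac{9}{2} \left(- \frac{1}{11}\right) 169 = - \frac{1961}{114} - \frac{1521}{22} = - \frac{54134}{627}$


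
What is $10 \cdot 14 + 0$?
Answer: $140$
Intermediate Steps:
$10 \cdot 14 + 0 = 140 + 0 = 140$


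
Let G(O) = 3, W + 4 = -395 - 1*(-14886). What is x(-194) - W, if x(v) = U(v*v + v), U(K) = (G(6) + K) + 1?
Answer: 22959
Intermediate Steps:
W = 14487 (W = -4 + (-395 - 1*(-14886)) = -4 + (-395 + 14886) = -4 + 14491 = 14487)
U(K) = 4 + K (U(K) = (3 + K) + 1 = 4 + K)
x(v) = 4 + v + v² (x(v) = 4 + (v*v + v) = 4 + (v² + v) = 4 + (v + v²) = 4 + v + v²)
x(-194) - W = (4 - 194*(1 - 194)) - 1*14487 = (4 - 194*(-193)) - 14487 = (4 + 37442) - 14487 = 37446 - 14487 = 22959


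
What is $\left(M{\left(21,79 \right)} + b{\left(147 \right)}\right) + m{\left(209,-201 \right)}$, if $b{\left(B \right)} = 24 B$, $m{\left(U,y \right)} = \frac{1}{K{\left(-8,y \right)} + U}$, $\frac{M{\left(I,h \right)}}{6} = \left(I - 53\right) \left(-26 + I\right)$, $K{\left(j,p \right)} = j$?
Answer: $\frac{902089}{201} \approx 4488.0$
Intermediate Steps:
$M{\left(I,h \right)} = 6 \left(-53 + I\right) \left(-26 + I\right)$ ($M{\left(I,h \right)} = 6 \left(I - 53\right) \left(-26 + I\right) = 6 \left(-53 + I\right) \left(-26 + I\right)$)
$m{\left(U,y \right)} = \frac{1}{-8 + U}$
$\left(M{\left(21,79 \right)} + b{\left(147 \right)}\right) + m{\left(209,-201 \right)} = \left(\left(8268 - 9954 + 6 \cdot 21^{2}\right) + 24 \cdot 147\right) + \frac{1}{-8 + 209} = \left(\left(8268 - 9954 + 6 \cdot 441\right) + 3528\right) + \frac{1}{201} = \left(\left(8268 - 9954 + 2646\right) + 3528\right) + \frac{1}{201} = \left(960 + 3528\right) + \frac{1}{201} = 4488 + \frac{1}{201} = \frac{902089}{201}$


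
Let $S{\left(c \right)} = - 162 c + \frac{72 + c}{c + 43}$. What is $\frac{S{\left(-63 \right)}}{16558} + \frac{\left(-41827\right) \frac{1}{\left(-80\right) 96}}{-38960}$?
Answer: $\frac{3134433901}{5086617600} \approx 0.61621$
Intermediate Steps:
$S{\left(c \right)} = - 162 c + \frac{72 + c}{43 + c}$
$\frac{S{\left(-63 \right)}}{16558} + \frac{\left(-41827\right) \frac{1}{\left(-80\right) 96}}{-38960} = \frac{\frac{1}{43 - 63} \left(72 - -438795 - 162 \left(-63\right)^{2}\right)}{16558} + \frac{\left(-41827\right) \frac{1}{\left(-80\right) 96}}{-38960} = \frac{72 + 438795 - 642978}{-20} \cdot \frac{1}{16558} + - \frac{41827}{-7680} \left(- \frac{1}{38960}\right) = - \frac{72 + 438795 - 642978}{20} \cdot \frac{1}{16558} + \left(-41827\right) \left(- \frac{1}{7680}\right) \left(- \frac{1}{38960}\right) = \left(- \frac{1}{20}\right) \left(-204111\right) \frac{1}{16558} + \frac{41827}{7680} \left(- \frac{1}{38960}\right) = \frac{204111}{20} \cdot \frac{1}{16558} - \frac{41827}{299212800} = \frac{204111}{331160} - \frac{41827}{299212800} = \frac{3134433901}{5086617600}$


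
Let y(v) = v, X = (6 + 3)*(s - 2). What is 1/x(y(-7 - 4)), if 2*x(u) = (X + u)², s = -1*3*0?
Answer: 2/841 ≈ 0.0023781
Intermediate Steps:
s = 0 (s = -3*0 = 0)
X = -18 (X = (6 + 3)*(0 - 2) = 9*(-2) = -18)
x(u) = (-18 + u)²/2
1/x(y(-7 - 4)) = 1/((-18 + (-7 - 4))²/2) = 1/((-18 - 11)²/2) = 1/((½)*(-29)²) = 1/((½)*841) = 1/(841/2) = 2/841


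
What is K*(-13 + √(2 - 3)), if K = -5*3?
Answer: 195 - 15*I ≈ 195.0 - 15.0*I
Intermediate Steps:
K = -15
K*(-13 + √(2 - 3)) = -15*(-13 + √(2 - 3)) = -15*(-13 + √(-1)) = -15*(-13 + I) = 195 - 15*I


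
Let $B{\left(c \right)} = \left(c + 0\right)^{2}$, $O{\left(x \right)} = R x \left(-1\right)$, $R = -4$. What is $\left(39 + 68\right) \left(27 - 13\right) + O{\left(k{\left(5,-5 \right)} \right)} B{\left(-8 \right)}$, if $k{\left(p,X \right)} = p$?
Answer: $2778$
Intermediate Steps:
$O{\left(x \right)} = 4 x$ ($O{\left(x \right)} = - 4 x \left(-1\right) = 4 x$)
$B{\left(c \right)} = c^{2}$
$\left(39 + 68\right) \left(27 - 13\right) + O{\left(k{\left(5,-5 \right)} \right)} B{\left(-8 \right)} = \left(39 + 68\right) \left(27 - 13\right) + 4 \cdot 5 \left(-8\right)^{2} = 107 \cdot 14 + 20 \cdot 64 = 1498 + 1280 = 2778$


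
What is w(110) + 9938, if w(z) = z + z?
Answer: 10158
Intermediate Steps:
w(z) = 2*z
w(110) + 9938 = 2*110 + 9938 = 220 + 9938 = 10158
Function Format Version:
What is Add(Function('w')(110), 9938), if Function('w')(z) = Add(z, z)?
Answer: 10158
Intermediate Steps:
Function('w')(z) = Mul(2, z)
Add(Function('w')(110), 9938) = Add(Mul(2, 110), 9938) = Add(220, 9938) = 10158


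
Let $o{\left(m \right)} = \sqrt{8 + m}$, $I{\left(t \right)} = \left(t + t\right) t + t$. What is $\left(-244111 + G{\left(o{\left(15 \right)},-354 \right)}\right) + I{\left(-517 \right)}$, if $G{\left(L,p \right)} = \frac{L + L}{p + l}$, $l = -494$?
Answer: $289950 - \frac{\sqrt{23}}{424} \approx 2.8995 \cdot 10^{5}$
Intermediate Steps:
$I{\left(t \right)} = t + 2 t^{2}$ ($I{\left(t \right)} = 2 t t + t = 2 t^{2} + t = t + 2 t^{2}$)
$G{\left(L,p \right)} = \frac{2 L}{-494 + p}$ ($G{\left(L,p \right)} = \frac{L + L}{p - 494} = \frac{2 L}{-494 + p}$)
$\left(-244111 + G{\left(o{\left(15 \right)},-354 \right)}\right) + I{\left(-517 \right)} = \left(-244111 + \frac{2 \sqrt{8 + 15}}{-494 - 354}\right) - 517 \left(1 + 2 \left(-517\right)\right) = \left(-244111 + \frac{2 \sqrt{23}}{-848}\right) - 517 \left(1 - 1034\right) = \left(-244111 + 2 \sqrt{23} \left(- \frac{1}{848}\right)\right) - -534061 = \left(-244111 - \frac{\sqrt{23}}{424}\right) + 534061 = 289950 - \frac{\sqrt{23}}{424}$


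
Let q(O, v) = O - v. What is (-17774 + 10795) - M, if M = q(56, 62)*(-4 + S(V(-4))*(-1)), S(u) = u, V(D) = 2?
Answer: -7015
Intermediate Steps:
M = 36 (M = (56 - 1*62)*(-4 + 2*(-1)) = (56 - 62)*(-4 - 2) = -6*(-6) = 36)
(-17774 + 10795) - M = (-17774 + 10795) - 1*36 = -6979 - 36 = -7015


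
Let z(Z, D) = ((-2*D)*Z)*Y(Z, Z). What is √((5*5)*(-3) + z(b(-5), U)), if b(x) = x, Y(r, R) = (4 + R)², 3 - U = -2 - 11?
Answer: √85 ≈ 9.2195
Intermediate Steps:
U = 16 (U = 3 - (-2 - 11) = 3 - 1*(-13) = 3 + 13 = 16)
z(Z, D) = -2*D*Z*(4 + Z)² (z(Z, D) = ((-2*D)*Z)*(4 + Z)² = (-2*D*Z)*(4 + Z)² = -2*D*Z*(4 + Z)²)
√((5*5)*(-3) + z(b(-5), U)) = √((5*5)*(-3) - 2*16*(-5)*(4 - 5)²) = √(25*(-3) - 2*16*(-5)*(-1)²) = √(-75 - 2*16*(-5)*1) = √(-75 + 160) = √85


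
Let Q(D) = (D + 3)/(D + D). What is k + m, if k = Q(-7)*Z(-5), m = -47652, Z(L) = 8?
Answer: -333548/7 ≈ -47650.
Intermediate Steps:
Q(D) = (3 + D)/(2*D) (Q(D) = (3 + D)/((2*D)) = (3 + D)*(1/(2*D)) = (3 + D)/(2*D))
k = 16/7 (k = ((½)*(3 - 7)/(-7))*8 = ((½)*(-⅐)*(-4))*8 = (2/7)*8 = 16/7 ≈ 2.2857)
k + m = 16/7 - 47652 = -333548/7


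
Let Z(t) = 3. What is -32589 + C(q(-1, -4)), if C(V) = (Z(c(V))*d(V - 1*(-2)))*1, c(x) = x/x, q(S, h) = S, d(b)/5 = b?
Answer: -32574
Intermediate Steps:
d(b) = 5*b
c(x) = 1
C(V) = 30 + 15*V (C(V) = (3*(5*(V - 1*(-2))))*1 = (3*(5*(V + 2)))*1 = (3*(5*(2 + V)))*1 = (3*(10 + 5*V))*1 = (30 + 15*V)*1 = 30 + 15*V)
-32589 + C(q(-1, -4)) = -32589 + (30 + 15*(-1)) = -32589 + (30 - 15) = -32589 + 15 = -32574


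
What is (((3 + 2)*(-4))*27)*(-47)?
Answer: 25380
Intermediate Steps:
(((3 + 2)*(-4))*27)*(-47) = ((5*(-4))*27)*(-47) = -20*27*(-47) = -540*(-47) = 25380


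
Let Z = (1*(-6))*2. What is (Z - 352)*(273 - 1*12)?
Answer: -95004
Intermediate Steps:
Z = -12 (Z = -6*2 = -12)
(Z - 352)*(273 - 1*12) = (-12 - 352)*(273 - 1*12) = -364*(273 - 12) = -364*261 = -95004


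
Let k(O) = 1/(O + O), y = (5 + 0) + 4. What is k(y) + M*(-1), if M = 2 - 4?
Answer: 37/18 ≈ 2.0556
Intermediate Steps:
y = 9 (y = 5 + 4 = 9)
k(O) = 1/(2*O)
M = -2
k(y) + M*(-1) = (½)/9 - 2*(-1) = (½)*(⅑) + 2 = 1/18 + 2 = 37/18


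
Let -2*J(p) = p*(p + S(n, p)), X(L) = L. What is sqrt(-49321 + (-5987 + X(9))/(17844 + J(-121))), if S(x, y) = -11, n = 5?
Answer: I*sqrt(1198270449942)/4929 ≈ 222.08*I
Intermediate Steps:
J(p) = -p*(-11 + p)/2 (J(p) = -p*(p - 11)/2 = -p*(-11 + p)/2)
sqrt(-49321 + (-5987 + X(9))/(17844 + J(-121))) = sqrt(-49321 + (-5987 + 9)/(17844 + (1/2)*(-121)*(11 - 1*(-121)))) = sqrt(-49321 - 5978/(17844 + (1/2)*(-121)*(11 + 121))) = sqrt(-49321 - 5978/(17844 + (1/2)*(-121)*132)) = sqrt(-49321 - 5978/(17844 - 7986)) = sqrt(-49321 - 5978/9858) = sqrt(-49321 - 5978*1/9858) = sqrt(-49321 - 2989/4929) = sqrt(-243106198/4929) = I*sqrt(1198270449942)/4929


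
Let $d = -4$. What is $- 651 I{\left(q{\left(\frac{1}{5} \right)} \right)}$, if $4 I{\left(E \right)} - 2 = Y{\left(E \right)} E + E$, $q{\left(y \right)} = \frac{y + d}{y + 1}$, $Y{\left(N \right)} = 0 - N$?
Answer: $\frac{87451}{48} \approx 1821.9$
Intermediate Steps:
$Y{\left(N \right)} = - N$
$q{\left(y \right)} = \frac{-4 + y}{1 + y}$ ($q{\left(y \right)} = \frac{y - 4}{y + 1} = \frac{-4 + y}{1 + y}$)
$I{\left(E \right)} = \frac{1}{2} - \frac{E^{2}}{4} + \frac{E}{4}$ ($I{\left(E \right)} = \frac{1}{2} + \frac{- E E + E}{4} = \frac{1}{2} + \frac{- E^{2} + E}{4} = \frac{1}{2} + \frac{E - E^{2}}{4} = \frac{1}{2} - \left(- \frac{E}{4} + \frac{E^{2}}{4}\right) = \frac{1}{2} - \frac{E^{2}}{4} + \frac{E}{4}$)
$- 651 I{\left(q{\left(\frac{1}{5} \right)} \right)} = - 651 \left(\frac{1}{2} - \frac{\left(\frac{-4 + \frac{1}{5}}{1 + \frac{1}{5}}\right)^{2}}{4} + \frac{\frac{1}{1 + \frac{1}{5}} \left(-4 + \frac{1}{5}\right)}{4}\right) = - 651 \left(\frac{1}{2} - \frac{\left(\frac{1}{\frac{6}{5}} \left(- \frac{19}{5}\right)\right)^{2}}{4} + \frac{\frac{1}{\frac{6}{5}} \left(- \frac{19}{5}\right)}{4}\right) = - 651 \left(\frac{1}{2} - \frac{\left(\frac{5}{6} \left(- \frac{19}{5}\right)\right)^{2}}{4} + \frac{\frac{5}{6} \left(- \frac{19}{5}\right)}{4}\right) = - 651 \left(\frac{1}{2} - \frac{\left(- \frac{19}{6}\right)^{2}}{4} + \frac{1}{4} \left(- \frac{19}{6}\right)\right) = - 651 \left(\frac{1}{2} - \frac{361}{144} - \frac{19}{24}\right) = \left(-651\right) \left(- \frac{403}{144}\right) = \frac{87451}{48}$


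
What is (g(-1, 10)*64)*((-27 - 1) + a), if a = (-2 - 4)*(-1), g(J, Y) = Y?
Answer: -14080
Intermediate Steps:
a = 6 (a = -6*(-1) = 6)
(g(-1, 10)*64)*((-27 - 1) + a) = (10*64)*((-27 - 1) + 6) = 640*(-28 + 6) = 640*(-22) = -14080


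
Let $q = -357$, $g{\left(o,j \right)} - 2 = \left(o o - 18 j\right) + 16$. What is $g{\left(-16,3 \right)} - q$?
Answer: $577$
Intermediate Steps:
$g{\left(o,j \right)} = 18 + o^{2} - 18 j$ ($g{\left(o,j \right)} = 2 - \left(-16 + 18 j - o o\right) = 2 - \left(-16 - o^{2} + 18 j\right) = 2 + \left(16 + o^{2} - 18 j\right) = 18 + o^{2} - 18 j$)
$g{\left(-16,3 \right)} - q = \left(18 + \left(-16\right)^{2} - 54\right) - -357 = \left(18 + 256 - 54\right) + 357 = 220 + 357 = 577$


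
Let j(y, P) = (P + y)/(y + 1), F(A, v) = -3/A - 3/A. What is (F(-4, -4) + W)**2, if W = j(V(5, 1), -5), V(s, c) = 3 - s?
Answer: 289/4 ≈ 72.250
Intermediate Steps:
F(A, v) = -6/A
j(y, P) = (P + y)/(1 + y)
W = 7 (W = (-5 + (3 - 1*5))/(1 + (3 - 1*5)) = (-5 + (3 - 5))/(1 + (3 - 5)) = (-5 - 2)/(1 - 2) = -7/(-1) = -1*(-7) = 7)
(F(-4, -4) + W)**2 = (-6/(-4) + 7)**2 = (-6*(-1/4) + 7)**2 = (3/2 + 7)**2 = (17/2)**2 = 289/4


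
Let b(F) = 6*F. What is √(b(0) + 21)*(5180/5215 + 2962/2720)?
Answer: 421949*√21/202640 ≈ 9.5421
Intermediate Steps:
√(b(0) + 21)*(5180/5215 + 2962/2720) = √(6*0 + 21)*(5180/5215 + 2962/2720) = √(0 + 21)*(5180*(1/5215) + 2962*(1/2720)) = √21*(148/149 + 1481/1360) = √21*(421949/202640) = 421949*√21/202640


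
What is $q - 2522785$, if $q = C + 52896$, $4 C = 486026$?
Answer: $- \frac{4696765}{2} \approx -2.3484 \cdot 10^{6}$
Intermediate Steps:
$C = \frac{243013}{2}$ ($C = \frac{1}{4} \cdot 486026 = \frac{243013}{2} \approx 1.2151 \cdot 10^{5}$)
$q = \frac{348805}{2}$ ($q = \frac{243013}{2} + 52896 = \frac{348805}{2} \approx 1.744 \cdot 10^{5}$)
$q - 2522785 = \frac{348805}{2} - 2522785 = - \frac{4696765}{2}$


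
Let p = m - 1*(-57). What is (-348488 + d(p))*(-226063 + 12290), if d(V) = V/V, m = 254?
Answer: 74497111451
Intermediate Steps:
p = 311 (p = 254 - 1*(-57) = 254 + 57 = 311)
d(V) = 1
(-348488 + d(p))*(-226063 + 12290) = (-348488 + 1)*(-226063 + 12290) = -348487*(-213773) = 74497111451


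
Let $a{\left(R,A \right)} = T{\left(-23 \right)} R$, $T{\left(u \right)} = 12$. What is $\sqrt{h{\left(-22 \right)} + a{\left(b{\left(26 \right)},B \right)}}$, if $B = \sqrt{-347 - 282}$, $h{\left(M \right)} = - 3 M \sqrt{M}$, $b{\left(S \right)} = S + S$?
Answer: $\sqrt{624 + 66 i \sqrt{22}} \approx 25.696 + 6.0237 i$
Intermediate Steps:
$b{\left(S \right)} = 2 S$
$h{\left(M \right)} = - 3 M^{\frac{3}{2}}$
$B = i \sqrt{629}$ ($B = \sqrt{-629} = i \sqrt{629} \approx 25.08 i$)
$a{\left(R,A \right)} = 12 R$
$\sqrt{h{\left(-22 \right)} + a{\left(b{\left(26 \right)},B \right)}} = \sqrt{- 3 \left(-22\right)^{\frac{3}{2}} + 12 \cdot 2 \cdot 26} = \sqrt{- 3 \left(- 22 i \sqrt{22}\right) + 12 \cdot 52} = \sqrt{66 i \sqrt{22} + 624} = \sqrt{624 + 66 i \sqrt{22}}$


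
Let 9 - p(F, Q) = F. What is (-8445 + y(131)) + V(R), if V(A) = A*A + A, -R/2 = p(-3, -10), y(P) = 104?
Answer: -7789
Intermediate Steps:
p(F, Q) = 9 - F
R = -24 (R = -2*(9 - 1*(-3)) = -2*(9 + 3) = -2*12 = -24)
V(A) = A + A² (V(A) = A² + A = A + A²)
(-8445 + y(131)) + V(R) = (-8445 + 104) - 24*(1 - 24) = -8341 - 24*(-23) = -8341 + 552 = -7789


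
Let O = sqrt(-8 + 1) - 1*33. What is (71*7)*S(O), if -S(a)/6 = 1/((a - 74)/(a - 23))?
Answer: -8944509/5728 + 76041*I*sqrt(7)/5728 ≈ -1561.5 + 35.123*I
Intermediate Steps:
O = -33 + I*sqrt(7) (O = sqrt(-7) - 33 = I*sqrt(7) - 33 = -33 + I*sqrt(7) ≈ -33.0 + 2.6458*I)
S(a) = -6*(-23 + a)/(-74 + a) (S(a) = -6*(a - 23)/(a - 74) = -6*(-23 + a)/(-74 + a))
(71*7)*S(O) = (71*7)*(6*(23 - (-33 + I*sqrt(7)))/(-74 + (-33 + I*sqrt(7)))) = 497*(6*(23 + (33 - I*sqrt(7)))/(-107 + I*sqrt(7))) = 497*(6*(56 - I*sqrt(7))/(-107 + I*sqrt(7))) = 2982*(56 - I*sqrt(7))/(-107 + I*sqrt(7))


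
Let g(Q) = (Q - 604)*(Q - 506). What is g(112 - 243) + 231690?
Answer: 699885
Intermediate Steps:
g(Q) = (-604 + Q)*(-506 + Q)
g(112 - 243) + 231690 = (305624 + (112 - 243)² - 1110*(112 - 243)) + 231690 = (305624 + (-131)² - 1110*(-131)) + 231690 = (305624 + 17161 + 145410) + 231690 = 468195 + 231690 = 699885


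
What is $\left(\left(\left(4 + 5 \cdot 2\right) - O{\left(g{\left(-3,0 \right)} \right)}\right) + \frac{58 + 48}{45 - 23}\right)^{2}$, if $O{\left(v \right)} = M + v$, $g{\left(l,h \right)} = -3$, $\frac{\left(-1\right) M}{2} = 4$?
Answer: $\frac{107584}{121} \approx 889.12$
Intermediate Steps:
$M = -8$ ($M = \left(-2\right) 4 = -8$)
$O{\left(v \right)} = -8 + v$
$\left(\left(\left(4 + 5 \cdot 2\right) - O{\left(g{\left(-3,0 \right)} \right)}\right) + \frac{58 + 48}{45 - 23}\right)^{2} = \left(\left(\left(4 + 5 \cdot 2\right) - \left(-8 - 3\right)\right) + \frac{58 + 48}{45 - 23}\right)^{2} = \left(\left(\left(4 + 10\right) - -11\right) + \frac{106}{22}\right)^{2} = \left(\left(14 + 11\right) + 106 \cdot \frac{1}{22}\right)^{2} = \left(25 + \frac{53}{11}\right)^{2} = \left(\frac{328}{11}\right)^{2} = \frac{107584}{121}$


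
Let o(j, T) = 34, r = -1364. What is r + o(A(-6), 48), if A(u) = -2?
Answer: -1330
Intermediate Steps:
r + o(A(-6), 48) = -1364 + 34 = -1330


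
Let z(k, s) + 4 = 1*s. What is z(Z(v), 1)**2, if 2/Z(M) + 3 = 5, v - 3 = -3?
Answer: 9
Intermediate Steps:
v = 0 (v = 3 - 3 = 0)
Z(M) = 1 (Z(M) = 2/(-3 + 5) = 2/2 = 2*(1/2) = 1)
z(k, s) = -4 + s (z(k, s) = -4 + 1*s = -4 + s)
z(Z(v), 1)**2 = (-4 + 1)**2 = (-3)**2 = 9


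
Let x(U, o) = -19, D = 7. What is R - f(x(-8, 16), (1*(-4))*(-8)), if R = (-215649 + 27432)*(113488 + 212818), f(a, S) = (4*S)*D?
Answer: -61416337298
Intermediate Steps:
f(a, S) = 28*S (f(a, S) = (4*S)*7 = 28*S)
R = -61416336402 (R = -188217*326306 = -61416336402)
R - f(x(-8, 16), (1*(-4))*(-8)) = -61416336402 - 28*(1*(-4))*(-8) = -61416336402 - 28*(-4*(-8)) = -61416336402 - 28*32 = -61416336402 - 1*896 = -61416336402 - 896 = -61416337298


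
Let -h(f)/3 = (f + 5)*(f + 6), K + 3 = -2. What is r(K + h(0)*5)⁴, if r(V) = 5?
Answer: 625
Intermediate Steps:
K = -5 (K = -3 - 2 = -5)
h(f) = -3*(5 + f)*(6 + f) (h(f) = -3*(f + 5)*(f + 6) = -3*(5 + f)*(6 + f))
r(K + h(0)*5)⁴ = 5⁴ = 625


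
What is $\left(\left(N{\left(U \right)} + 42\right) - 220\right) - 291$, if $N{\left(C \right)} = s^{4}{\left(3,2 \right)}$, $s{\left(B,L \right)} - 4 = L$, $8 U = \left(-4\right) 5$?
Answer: $827$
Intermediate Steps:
$U = - \frac{5}{2}$ ($U = \frac{\left(-4\right) 5}{8} = \frac{1}{8} \left(-20\right) = - \frac{5}{2} \approx -2.5$)
$s{\left(B,L \right)} = 4 + L$
$N{\left(C \right)} = 1296$ ($N{\left(C \right)} = \left(4 + 2\right)^{4} = 6^{4} = 1296$)
$\left(\left(N{\left(U \right)} + 42\right) - 220\right) - 291 = \left(\left(1296 + 42\right) - 220\right) - 291 = \left(1338 - 220\right) - 291 = 1118 - 291 = 827$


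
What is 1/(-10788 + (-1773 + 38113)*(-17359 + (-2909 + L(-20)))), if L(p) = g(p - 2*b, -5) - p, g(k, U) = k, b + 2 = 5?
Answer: -1/736767948 ≈ -1.3573e-9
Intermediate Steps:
b = 3 (b = -2 + 5 = 3)
L(p) = -6 (L(p) = (p - 2*3) - p = (p - 6) - p = (-6 + p) - p = -6)
1/(-10788 + (-1773 + 38113)*(-17359 + (-2909 + L(-20)))) = 1/(-10788 + (-1773 + 38113)*(-17359 + (-2909 - 6))) = 1/(-10788 + 36340*(-17359 - 2915)) = 1/(-10788 + 36340*(-20274)) = 1/(-10788 - 736757160) = 1/(-736767948) = -1/736767948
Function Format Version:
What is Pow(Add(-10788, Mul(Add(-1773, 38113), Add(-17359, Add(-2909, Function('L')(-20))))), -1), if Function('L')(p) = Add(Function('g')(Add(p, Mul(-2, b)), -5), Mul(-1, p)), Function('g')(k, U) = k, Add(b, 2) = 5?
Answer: Rational(-1, 736767948) ≈ -1.3573e-9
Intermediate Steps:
b = 3 (b = Add(-2, 5) = 3)
Function('L')(p) = -6 (Function('L')(p) = Add(Add(p, Mul(-2, 3)), Mul(-1, p)) = Add(Add(p, -6), Mul(-1, p)) = Add(Add(-6, p), Mul(-1, p)) = -6)
Pow(Add(-10788, Mul(Add(-1773, 38113), Add(-17359, Add(-2909, Function('L')(-20))))), -1) = Pow(Add(-10788, Mul(Add(-1773, 38113), Add(-17359, Add(-2909, -6)))), -1) = Pow(Add(-10788, Mul(36340, Add(-17359, -2915))), -1) = Pow(Add(-10788, Mul(36340, -20274)), -1) = Pow(Add(-10788, -736757160), -1) = Pow(-736767948, -1) = Rational(-1, 736767948)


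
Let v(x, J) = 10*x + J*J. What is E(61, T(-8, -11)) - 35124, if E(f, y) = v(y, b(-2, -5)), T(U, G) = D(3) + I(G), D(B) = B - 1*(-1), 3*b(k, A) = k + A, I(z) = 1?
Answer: -315617/9 ≈ -35069.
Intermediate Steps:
b(k, A) = A/3 + k/3 (b(k, A) = (k + A)/3 = (A + k)/3 = A/3 + k/3)
v(x, J) = J**2 + 10*x (v(x, J) = 10*x + J**2 = J**2 + 10*x)
D(B) = 1 + B (D(B) = B + 1 = 1 + B)
T(U, G) = 5 (T(U, G) = (1 + 3) + 1 = 4 + 1 = 5)
E(f, y) = 49/9 + 10*y (E(f, y) = ((1/3)*(-5) + (1/3)*(-2))**2 + 10*y = (-5/3 - 2/3)**2 + 10*y = (-7/3)**2 + 10*y = 49/9 + 10*y)
E(61, T(-8, -11)) - 35124 = (49/9 + 10*5) - 35124 = (49/9 + 50) - 35124 = 499/9 - 35124 = -315617/9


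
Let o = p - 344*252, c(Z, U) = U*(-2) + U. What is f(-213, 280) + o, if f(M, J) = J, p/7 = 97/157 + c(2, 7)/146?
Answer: -1980552735/22922 ≈ -86404.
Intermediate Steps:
c(Z, U) = -U (c(Z, U) = -2*U + U = -U)
p = 91441/22922 (p = 7*(97/157 - 1*7/146) = 7*(97*(1/157) - 7*1/146) = 7*(97/157 - 7/146) = 7*(13063/22922) = 91441/22922 ≈ 3.9892)
o = -1986970895/22922 (o = 91441/22922 - 344*252 = 91441/22922 - 86688 = -1986970895/22922 ≈ -86684.)
f(-213, 280) + o = 280 - 1986970895/22922 = -1980552735/22922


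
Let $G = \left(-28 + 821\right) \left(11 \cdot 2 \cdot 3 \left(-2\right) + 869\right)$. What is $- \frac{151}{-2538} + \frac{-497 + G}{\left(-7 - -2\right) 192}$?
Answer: $- \frac{30873019}{50760} \approx -608.22$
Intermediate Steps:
$G = 584441$ ($G = 793 \left(22 \left(-6\right) + 869\right) = 793 \left(-132 + 869\right) = 793 \cdot 737 = 584441$)
$- \frac{151}{-2538} + \frac{-497 + G}{\left(-7 - -2\right) 192} = - \frac{151}{-2538} + \frac{-497 + 584441}{\left(-7 - -2\right) 192} = \left(-151\right) \left(- \frac{1}{2538}\right) + \frac{583944}{\left(-7 + 2\right) 192} = \frac{151}{2538} + \frac{583944}{\left(-5\right) 192} = \frac{151}{2538} + \frac{583944}{-960} = \frac{151}{2538} + 583944 \left(- \frac{1}{960}\right) = \frac{151}{2538} - \frac{24331}{40} = - \frac{30873019}{50760}$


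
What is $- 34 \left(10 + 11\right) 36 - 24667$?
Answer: $-50371$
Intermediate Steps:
$- 34 \left(10 + 11\right) 36 - 24667 = \left(-34\right) 21 \cdot 36 - 24667 = \left(-714\right) 36 - 24667 = -25704 - 24667 = -50371$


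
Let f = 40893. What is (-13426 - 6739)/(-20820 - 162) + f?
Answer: 858037091/20982 ≈ 40894.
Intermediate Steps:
(-13426 - 6739)/(-20820 - 162) + f = (-13426 - 6739)/(-20820 - 162) + 40893 = -20165/(-20982) + 40893 = -20165*(-1/20982) + 40893 = 20165/20982 + 40893 = 858037091/20982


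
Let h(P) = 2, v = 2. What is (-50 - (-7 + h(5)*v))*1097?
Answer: -51559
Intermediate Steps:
(-50 - (-7 + h(5)*v))*1097 = (-50 - (-7 + 2*2))*1097 = (-50 - (-7 + 4))*1097 = (-50 - 1*(-3))*1097 = (-50 + 3)*1097 = -47*1097 = -51559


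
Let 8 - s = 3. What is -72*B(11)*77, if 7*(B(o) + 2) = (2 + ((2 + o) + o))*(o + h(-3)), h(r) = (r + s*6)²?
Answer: -15226992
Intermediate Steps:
s = 5 (s = 8 - 1*3 = 8 - 3 = 5)
h(r) = (30 + r)² (h(r) = (r + 5*6)² = (r + 30)² = (30 + r)²)
B(o) = -2 + (4 + 2*o)*(729 + o)/7 (B(o) = -2 + ((2 + ((2 + o) + o))*(o + (30 - 3)²))/7 = -2 + ((2 + (2 + 2*o))*(o + 27²))/7 = -2 + ((4 + 2*o)*(o + 729))/7 = -2 + ((4 + 2*o)*(729 + o))/7 = -2 + (4 + 2*o)*(729 + o)/7)
-72*B(11)*77 = -72*(2902/7 + (2/7)*11² + (1462/7)*11)*77 = -72*(2902/7 + (2/7)*121 + 16082/7)*77 = -72*(2902/7 + 242/7 + 16082/7)*77 = -72*19226/7*77 = -1384272/7*77 = -15226992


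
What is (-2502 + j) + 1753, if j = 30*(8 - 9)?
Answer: -779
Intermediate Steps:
j = -30 (j = 30*(-1) = -30)
(-2502 + j) + 1753 = (-2502 - 30) + 1753 = -2532 + 1753 = -779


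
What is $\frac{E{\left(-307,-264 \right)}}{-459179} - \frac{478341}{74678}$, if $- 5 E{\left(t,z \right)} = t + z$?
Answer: $- \frac{1098263351333}{171452846810} \approx -6.4056$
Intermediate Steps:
$E{\left(t,z \right)} = - \frac{t}{5} - \frac{z}{5}$ ($E{\left(t,z \right)} = - \frac{t + z}{5} = - \frac{t}{5} - \frac{z}{5}$)
$\frac{E{\left(-307,-264 \right)}}{-459179} - \frac{478341}{74678} = \frac{\left(- \frac{1}{5}\right) \left(-307\right) - - \frac{264}{5}}{-459179} - \frac{478341}{74678} = \left(\frac{307}{5} + \frac{264}{5}\right) \left(- \frac{1}{459179}\right) - \frac{478341}{74678} = \frac{571}{5} \left(- \frac{1}{459179}\right) - \frac{478341}{74678} = - \frac{571}{2295895} - \frac{478341}{74678} = - \frac{1098263351333}{171452846810}$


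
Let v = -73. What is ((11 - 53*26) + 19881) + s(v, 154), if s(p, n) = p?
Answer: 18441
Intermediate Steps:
((11 - 53*26) + 19881) + s(v, 154) = ((11 - 53*26) + 19881) - 73 = ((11 - 1378) + 19881) - 73 = (-1367 + 19881) - 73 = 18514 - 73 = 18441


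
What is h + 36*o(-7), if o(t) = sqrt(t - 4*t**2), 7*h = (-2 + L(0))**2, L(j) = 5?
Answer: 9/7 + 36*I*sqrt(203) ≈ 1.2857 + 512.92*I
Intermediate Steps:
h = 9/7 (h = (-2 + 5)**2/7 = (1/7)*3**2 = (1/7)*9 = 9/7 ≈ 1.2857)
h + 36*o(-7) = 9/7 + 36*sqrt(-7*(1 - 4*(-7))) = 9/7 + 36*sqrt(-7*(1 + 28)) = 9/7 + 36*sqrt(-7*29) = 9/7 + 36*sqrt(-203) = 9/7 + 36*(I*sqrt(203)) = 9/7 + 36*I*sqrt(203)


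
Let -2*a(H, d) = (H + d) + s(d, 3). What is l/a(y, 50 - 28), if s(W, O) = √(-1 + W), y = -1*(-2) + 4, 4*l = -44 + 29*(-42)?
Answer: 2524/109 - 631*√21/763 ≈ 19.366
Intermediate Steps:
l = -631/2 (l = (-44 + 29*(-42))/4 = (-44 - 1218)/4 = (¼)*(-1262) = -631/2 ≈ -315.50)
y = 6 (y = 2 + 4 = 6)
a(H, d) = -H/2 - d/2 - √(-1 + d)/2 (a(H, d) = -((H + d) + √(-1 + d))/2 = -(H + d + √(-1 + d))/2 = -H/2 - d/2 - √(-1 + d)/2)
l/a(y, 50 - 28) = -631/(2*(-½*6 - (50 - 28)/2 - √(-1 + (50 - 28))/2)) = -631/(2*(-3 - ½*22 - √(-1 + 22)/2)) = -631/(2*(-3 - 11 - √21/2)) = -631/(2*(-14 - √21/2))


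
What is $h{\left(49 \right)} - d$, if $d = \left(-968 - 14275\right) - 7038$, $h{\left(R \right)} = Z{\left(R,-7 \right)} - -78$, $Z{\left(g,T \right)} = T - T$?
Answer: $22359$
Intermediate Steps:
$Z{\left(g,T \right)} = 0$
$h{\left(R \right)} = 78$ ($h{\left(R \right)} = 0 - -78 = 0 + 78 = 78$)
$d = -22281$ ($d = -15243 - 7038 = -22281$)
$h{\left(49 \right)} - d = 78 - -22281 = 78 + 22281 = 22359$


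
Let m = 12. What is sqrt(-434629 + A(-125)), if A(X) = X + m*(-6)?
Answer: 21*I*sqrt(986) ≈ 659.41*I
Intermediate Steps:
A(X) = -72 + X (A(X) = X + 12*(-6) = X - 72 = -72 + X)
sqrt(-434629 + A(-125)) = sqrt(-434629 + (-72 - 125)) = sqrt(-434629 - 197) = sqrt(-434826) = 21*I*sqrt(986)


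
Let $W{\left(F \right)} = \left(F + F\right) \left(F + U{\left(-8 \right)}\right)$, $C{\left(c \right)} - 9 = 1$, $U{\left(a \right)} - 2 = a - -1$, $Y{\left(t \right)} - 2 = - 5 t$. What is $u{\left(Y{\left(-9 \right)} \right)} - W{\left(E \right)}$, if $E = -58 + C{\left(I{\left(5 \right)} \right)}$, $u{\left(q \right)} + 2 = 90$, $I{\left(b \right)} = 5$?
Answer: $-5000$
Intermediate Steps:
$Y{\left(t \right)} = 2 - 5 t$
$u{\left(q \right)} = 88$ ($u{\left(q \right)} = -2 + 90 = 88$)
$U{\left(a \right)} = 3 + a$ ($U{\left(a \right)} = 2 + \left(a - -1\right) = 2 + \left(a + 1\right) = 2 + \left(1 + a\right) = 3 + a$)
$C{\left(c \right)} = 10$ ($C{\left(c \right)} = 9 + 1 = 10$)
$E = -48$ ($E = -58 + 10 = -48$)
$W{\left(F \right)} = 2 F \left(-5 + F\right)$ ($W{\left(F \right)} = \left(F + F\right) \left(F + \left(3 - 8\right)\right) = 2 F \left(F - 5\right) = 2 F \left(-5 + F\right)$)
$u{\left(Y{\left(-9 \right)} \right)} - W{\left(E \right)} = 88 - 2 \left(-48\right) \left(-5 - 48\right) = 88 - 2 \left(-48\right) \left(-53\right) = 88 - 5088 = -5000$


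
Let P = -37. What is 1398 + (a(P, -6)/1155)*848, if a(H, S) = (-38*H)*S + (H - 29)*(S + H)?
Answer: -1044138/385 ≈ -2712.0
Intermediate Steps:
a(H, S) = (-29 + H)*(H + S) - 38*H*S (a(H, S) = -38*H*S + (-29 + H)*(H + S) = (-29 + H)*(H + S) - 38*H*S)
1398 + (a(P, -6)/1155)*848 = 1398 + (((-37)**2 - 29*(-37) - 29*(-6) - 37*(-37)*(-6))/1155)*848 = 1398 + ((1369 + 1073 + 174 - 8214)*(1/1155))*848 = 1398 - 5598*1/1155*848 = 1398 - 1866/385*848 = 1398 - 1582368/385 = -1044138/385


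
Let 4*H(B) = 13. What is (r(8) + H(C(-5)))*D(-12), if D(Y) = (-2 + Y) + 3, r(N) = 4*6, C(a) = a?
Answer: -1199/4 ≈ -299.75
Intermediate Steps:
H(B) = 13/4 (H(B) = (¼)*13 = 13/4)
r(N) = 24
D(Y) = 1 + Y
(r(8) + H(C(-5)))*D(-12) = (24 + 13/4)*(1 - 12) = (109/4)*(-11) = -1199/4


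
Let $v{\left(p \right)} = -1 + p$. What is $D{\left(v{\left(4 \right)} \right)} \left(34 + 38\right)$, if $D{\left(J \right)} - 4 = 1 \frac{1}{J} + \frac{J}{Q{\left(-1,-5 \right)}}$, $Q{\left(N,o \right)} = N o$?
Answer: $\frac{1776}{5} \approx 355.2$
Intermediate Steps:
$D{\left(J \right)} = 4 + \frac{1}{J} + \frac{J}{5}$ ($D{\left(J \right)} = 4 + \left(1 \frac{1}{J} + \frac{J}{\left(-1\right) \left(-5\right)}\right) = 4 + \left(\frac{1}{J} + \frac{J}{5}\right) = 4 + \frac{1}{J} + \frac{J}{5}$)
$D{\left(v{\left(4 \right)} \right)} \left(34 + 38\right) = \left(4 + \frac{1}{-1 + 4} + \frac{-1 + 4}{5}\right) \left(34 + 38\right) = \left(4 + \frac{1}{3} + \frac{1}{5} \cdot 3\right) 72 = \left(4 + \frac{1}{3} + \frac{3}{5}\right) 72 = \frac{74}{15} \cdot 72 = \frac{1776}{5}$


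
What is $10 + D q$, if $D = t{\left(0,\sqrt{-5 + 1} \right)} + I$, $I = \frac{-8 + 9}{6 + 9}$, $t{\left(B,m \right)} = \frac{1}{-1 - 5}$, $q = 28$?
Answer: $\frac{36}{5} \approx 7.2$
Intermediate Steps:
$t{\left(B,m \right)} = - \frac{1}{6}$ ($t{\left(B,m \right)} = \frac{1}{-6} = - \frac{1}{6}$)
$I = \frac{1}{15}$ ($I = 1 \cdot \frac{1}{15} = \frac{1}{15} \approx 0.066667$)
$D = - \frac{1}{10}$ ($D = - \frac{1}{6} + \frac{1}{15} = - \frac{1}{10} \approx -0.1$)
$10 + D q = 10 - \frac{14}{5} = \frac{36}{5}$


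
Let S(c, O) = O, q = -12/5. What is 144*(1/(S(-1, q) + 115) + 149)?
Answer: 12080448/563 ≈ 21457.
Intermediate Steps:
q = -12/5 (q = -12*⅕ = -12/5 ≈ -2.4000)
144*(1/(S(-1, q) + 115) + 149) = 144*(1/(-12/5 + 115) + 149) = 144*(1/(563/5) + 149) = 144*(5/563 + 149) = 144*(83892/563) = 12080448/563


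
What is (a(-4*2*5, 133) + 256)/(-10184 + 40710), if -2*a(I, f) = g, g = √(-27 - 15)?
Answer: 128/15263 - I*√42/61052 ≈ 0.0083863 - 0.00010615*I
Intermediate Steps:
g = I*√42 (g = √(-42) = I*√42 ≈ 6.4807*I)
a(I, f) = -I*√42/2
(a(-4*2*5, 133) + 256)/(-10184 + 40710) = (-I*√42/2 + 256)/(-10184 + 40710) = (256 - I*√42/2)/30526 = (256 - I*√42/2)*(1/30526) = 128/15263 - I*√42/61052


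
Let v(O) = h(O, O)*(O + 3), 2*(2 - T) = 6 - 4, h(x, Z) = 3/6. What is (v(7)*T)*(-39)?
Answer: -195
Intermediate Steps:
h(x, Z) = ½ (h(x, Z) = 3*(⅙) = ½)
T = 1 (T = 2 - (6 - 4)/2 = 2 - ½*2 = 2 - 1 = 1)
v(O) = 3/2 + O/2 (v(O) = (O + 3)/2 = (3 + O)/2 = 3/2 + O/2)
(v(7)*T)*(-39) = ((3/2 + (½)*7)*1)*(-39) = ((3/2 + 7/2)*1)*(-39) = (5*1)*(-39) = 5*(-39) = -195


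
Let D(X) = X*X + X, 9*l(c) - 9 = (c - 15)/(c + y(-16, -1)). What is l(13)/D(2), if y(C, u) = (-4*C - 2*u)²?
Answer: 39319/235926 ≈ 0.16666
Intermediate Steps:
l(c) = 1 + (-15 + c)/(9*(4356 + c)) (l(c) = 1 + ((c - 15)/(c + 4*(-1 + 2*(-16))²))/9 = 1 + ((-15 + c)/(c + 4*(-1 - 32)²))/9 = 1 + ((-15 + c)/(c + 4*(-33)²))/9 = 1 + ((-15 + c)/(c + 4*1089))/9 = 1 + ((-15 + c)/(c + 4356))/9 = 1 + ((-15 + c)/(4356 + c))/9 = 1 + (-15 + c)/(9*(4356 + c)))
D(X) = X + X² (D(X) = X² + X = X + X²)
l(13)/D(2) = ((39189 + 10*13)/(9*(4356 + 13)))/((2*(1 + 2))) = ((⅑)*(39189 + 130)/4369)/((2*3)) = ((⅑)*(1/4369)*39319)/6 = (39319/39321)*(⅙) = 39319/235926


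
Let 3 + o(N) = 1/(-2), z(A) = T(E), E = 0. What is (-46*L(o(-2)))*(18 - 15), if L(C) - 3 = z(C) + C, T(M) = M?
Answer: 69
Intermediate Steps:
z(A) = 0
o(N) = -7/2 (o(N) = -3 + 1/(-2) = -3 - 1/2 = -7/2)
L(C) = 3 + C (L(C) = 3 + (0 + C) = 3 + C)
(-46*L(o(-2)))*(18 - 15) = (-46*(3 - 7/2))*(18 - 15) = -46*(-1/2)*3 = 23*3 = 69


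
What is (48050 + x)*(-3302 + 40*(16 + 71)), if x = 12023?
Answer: 10692994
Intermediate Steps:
(48050 + x)*(-3302 + 40*(16 + 71)) = (48050 + 12023)*(-3302 + 40*(16 + 71)) = 60073*(-3302 + 40*87) = 60073*(-3302 + 3480) = 60073*178 = 10692994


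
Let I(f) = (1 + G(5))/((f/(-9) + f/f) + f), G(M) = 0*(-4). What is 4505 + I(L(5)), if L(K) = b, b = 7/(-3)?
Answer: 130618/29 ≈ 4504.1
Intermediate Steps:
G(M) = 0
b = -7/3 (b = 7*(-⅓) = -7/3 ≈ -2.3333)
L(K) = -7/3
I(f) = 1/(1 + 8*f/9) (I(f) = (1 + 0)/((f/(-9) + f/f) + f) = 1/((f*(-⅑) + 1) + f) = 1/((-f/9 + 1) + f) = 1/((1 - f/9) + f) = 1/(1 + 8*f/9))
4505 + I(L(5)) = 4505 + 9/(9 + 8*(-7/3)) = 4505 + 9/(9 - 56/3) = 4505 + 9/(-29/3) = 4505 + 9*(-3/29) = 4505 - 27/29 = 130618/29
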